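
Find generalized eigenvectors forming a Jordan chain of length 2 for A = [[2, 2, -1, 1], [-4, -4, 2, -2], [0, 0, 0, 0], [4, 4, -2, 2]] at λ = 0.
We seek v_1 ∈ ker(A^2) \ ker(A), then set v_{i+1} = A v_i.

One such chain is v_1 = [[1, 0, 1, 0]]^T, v_2 = [[1, -2, 0, 2]]^T. Check: A v_2 = [[0, 0, 0, 0]]^T = 0.

v_1 = [[1, 0, 1, 0]]^T, v_2 = [[1, -2, 0, 2]]^T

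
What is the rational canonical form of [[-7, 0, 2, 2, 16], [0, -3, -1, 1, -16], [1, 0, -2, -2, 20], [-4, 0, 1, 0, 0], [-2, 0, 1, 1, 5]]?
R = [[-3, 0, 0, 0, 0], [0, -3, 0, 0, 0], [0, 0, 0, 0, 24], [0, 0, 1, 0, 14], [0, 0, 0, 1, -1]]

The invariant factors of A (the non-unit diagonal entries of the Smith normal form of xI - A over ℚ[x]) are x + 3, x + 3, (x - 4)(x + 2)(x + 3), each dividing the next. The characteristic polynomial is their product, (x - 4)(x + 2)(x + 3)^3.

The rational canonical form is the block-diagonal matrix of companion matrices C(f_i):
R = [[-3, 0, 0, 0, 0], [0, -3, 0, 0, 0], [0, 0, 0, 0, 24], [0, 0, 1, 0, 14], [0, 0, 0, 1, -1]].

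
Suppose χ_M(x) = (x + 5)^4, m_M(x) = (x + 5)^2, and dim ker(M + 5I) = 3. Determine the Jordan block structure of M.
λ = -5: algebraic multiplicity 4 (exponent in χ_M), largest block size 2 (exponent in m_M), 3 blocks (geometric multiplicity). These force block sizes [2, 1, 1].

Jordan blocks: (-5, 2), (-5, 1), (-5, 1)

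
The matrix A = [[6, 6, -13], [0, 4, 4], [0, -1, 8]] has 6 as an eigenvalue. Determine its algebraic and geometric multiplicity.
The characteristic polynomial is (x - 6)^3, so the factor x - 6 appears with exponent 3: the algebraic multiplicity is 3.

rank(A - 6I) = 2, so the eigenspace has dimension 3 - 2 = 1: the geometric multiplicity is 1.

Since 1 < 3, A is not diagonalizable.

algebraic multiplicity 3, geometric multiplicity 1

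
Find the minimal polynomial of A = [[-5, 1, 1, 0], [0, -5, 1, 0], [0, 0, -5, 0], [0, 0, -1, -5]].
m_A(x) = (x + 5)^3

The characteristic polynomial factors as (x + 5)^4. The minimal polynomial is ∏(x - λ)^{k_λ} where k_λ is the size of the largest Jordan block at λ.

For λ = -5: rank(A + 5I) = 2, and the largest Jordan block has size 3 (the smallest k with rank((A + 5I)^k) = rank((A + 5I)^(k+1))).

So m_A(x) = (x + 5)^3.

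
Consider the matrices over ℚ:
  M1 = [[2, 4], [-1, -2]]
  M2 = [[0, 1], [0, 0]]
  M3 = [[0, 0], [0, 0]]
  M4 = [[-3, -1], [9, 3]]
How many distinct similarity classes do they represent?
2 classes: {M1, M2, M4}, {M3}

Characteristic polynomials: χ_{M1} = x^2, χ_{M2} = x^2, χ_{M3} = x^2, χ_{M4} = x^2.

{M1, M2, M4}: invariant factors x^2.

{M3}: invariant factors x, x.

Matrices are similar if and only if their invariant-factor lists agree; the partition into similarity classes is {M1, M2, M4}, {M3}.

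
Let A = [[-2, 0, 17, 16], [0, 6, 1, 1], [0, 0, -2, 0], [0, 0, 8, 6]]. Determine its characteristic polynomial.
xI - A = [[x + 2, 0, -17, -16], [0, x - 6, -1, -1], [0, 0, x + 2, 0], [0, 0, -8, x - 6]].

Expanding det(xI - A) along the first row:
det(xI - A) = + (x + 2)·det([[x - 6, -1, -1], [0, x + 2, 0], [0, -8, x - 6]]) - (0)·det([[0, -1, -1], [0, x + 2, 0], [0, -8, x - 6]]) + (-17)·det([[0, x - 6, -1], [0, 0, 0], [0, 0, x - 6]]) - (-16)·det([[0, x - 6, -1], [0, 0, x + 2], [0, 0, -8]]).

Evaluating gives χ_A(x) = x^4 - 8x^3 - 8x^2 + 96x + 144 = (x - 6)^2(x + 2)^2.

χ_A(x) = (x - 6)^2(x + 2)^2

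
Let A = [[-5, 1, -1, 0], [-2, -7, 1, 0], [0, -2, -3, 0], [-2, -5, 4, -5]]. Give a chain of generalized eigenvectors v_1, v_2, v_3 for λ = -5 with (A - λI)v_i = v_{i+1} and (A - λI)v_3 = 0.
v_1 = [[-2, 3, 5, 10]]^T, v_2 = [[-2, 3, 4, 9]]^T, v_3 = [[-1, 2, 2, 5]]^T

We seek v_1 ∈ ker((A + 5I)^3) \ ker((A + 5I)^2), then set v_{i+1} = (A + 5I) v_i.

One such chain is v_1 = [[-2, 3, 5, 10]]^T, v_2 = [[-2, 3, 4, 9]]^T, v_3 = [[-1, 2, 2, 5]]^T. Check: (A + 5I) v_3 = [[0, 0, 0, 0]]^T = 0.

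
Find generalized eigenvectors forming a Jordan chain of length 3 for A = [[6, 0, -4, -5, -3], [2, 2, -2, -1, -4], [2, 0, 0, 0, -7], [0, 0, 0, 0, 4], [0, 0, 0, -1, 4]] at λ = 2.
v_1 = [[3, -1, -1, 3, 1]]^T, v_2 = [[-2, 1, 1, -2, -1]]^T, v_3 = [[1, 0, 1, 0, 0]]^T

We seek v_1 ∈ ker((A - 2I)^3) \ ker((A - 2I)^2), then set v_{i+1} = (A - 2I) v_i.

One such chain is v_1 = [[3, -1, -1, 3, 1]]^T, v_2 = [[-2, 1, 1, -2, -1]]^T, v_3 = [[1, 0, 1, 0, 0]]^T. Check: (A - 2I) v_3 = [[0, 0, 0, 0, 0]]^T = 0.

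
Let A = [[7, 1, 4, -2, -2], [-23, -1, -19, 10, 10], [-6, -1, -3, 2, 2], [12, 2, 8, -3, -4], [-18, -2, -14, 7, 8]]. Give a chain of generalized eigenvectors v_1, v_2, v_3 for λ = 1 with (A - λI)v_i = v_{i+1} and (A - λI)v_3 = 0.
We seek v_1 ∈ ker((A - I)^3) \ ker((A - I)^2), then set v_{i+1} = (A - I) v_i.

One such chain is v_1 = [[0, 0, 1, 0, 2]]^T, v_2 = [[0, 1, 0, 0, 0]]^T, v_3 = [[1, -2, -1, 2, -2]]^T. Check: (A - I) v_3 = [[0, 0, 0, 0, 0]]^T = 0.

v_1 = [[0, 0, 1, 0, 2]]^T, v_2 = [[0, 1, 0, 0, 0]]^T, v_3 = [[1, -2, -1, 2, -2]]^T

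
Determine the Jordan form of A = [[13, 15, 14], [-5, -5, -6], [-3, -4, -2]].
J = [[2, 1, 0], [0, 2, 1], [0, 0, 2]]

The characteristic polynomial is det(xI - A) = (x - 2)^3, so the eigenvalues are 2 (algebraic multiplicity 3).

For λ = 2: rank(A - 2I) = 2, rank((A - 2I)^2) = 1, rank((A - 2I)^3) = 0. The eigenspace has dimension 3 - 2 = 1, so there is 1 Jordan block; the rank sequence gives block sizes [3].

Assembling the blocks gives the Jordan form J above.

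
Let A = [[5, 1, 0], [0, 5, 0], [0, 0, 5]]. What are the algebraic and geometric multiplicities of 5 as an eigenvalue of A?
The characteristic polynomial is (x - 5)^3, so the factor x - 5 appears with exponent 3: the algebraic multiplicity is 3.

rank(A - 5I) = 1, so the eigenspace has dimension 3 - 1 = 2: the geometric multiplicity is 2.

Since 2 < 3, A is not diagonalizable.

algebraic multiplicity 3, geometric multiplicity 2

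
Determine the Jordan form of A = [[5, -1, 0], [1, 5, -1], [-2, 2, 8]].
J = [[6, 1, 0], [0, 6, 1], [0, 0, 6]]

The characteristic polynomial is det(xI - A) = (x - 6)^3, so the eigenvalues are 6 (algebraic multiplicity 3).

For λ = 6: rank(A - 6I) = 2, rank((A - 6I)^2) = 1, rank((A - 6I)^3) = 0. The eigenspace has dimension 3 - 2 = 1, so there is 1 Jordan block; the rank sequence gives block sizes [3].

Assembling the blocks gives the Jordan form J above.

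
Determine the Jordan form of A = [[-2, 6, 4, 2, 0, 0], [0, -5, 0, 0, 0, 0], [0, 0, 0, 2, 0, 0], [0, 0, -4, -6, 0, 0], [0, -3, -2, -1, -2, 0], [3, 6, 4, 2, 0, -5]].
The characteristic polynomial is det(xI - A) = (x + 2)^3(x + 4)(x + 5)^2, so the eigenvalues are -5 (algebraic multiplicity 2), -4 (algebraic multiplicity 1), -2 (algebraic multiplicity 3).

For λ = -5: rank(A + 5I) = 4. The eigenspace has dimension 6 - 4 = 2, so there are 2 Jordan blocks; the rank sequence gives block sizes [1, 1].

For λ = -4: algebraic multiplicity 1 gives one 1×1 block.

For λ = -2: rank(A + 2I) = 4, rank((A + 2I)^2) = 3. The eigenspace has dimension 6 - 4 = 2, so there are 2 Jordan blocks; the rank sequence gives block sizes [2, 1].

Assembling the blocks gives the Jordan form J above.

J = [[-5, 0, 0, 0, 0, 0], [0, -5, 0, 0, 0, 0], [0, 0, -4, 0, 0, 0], [0, 0, 0, -2, 1, 0], [0, 0, 0, 0, -2, 0], [0, 0, 0, 0, 0, -2]]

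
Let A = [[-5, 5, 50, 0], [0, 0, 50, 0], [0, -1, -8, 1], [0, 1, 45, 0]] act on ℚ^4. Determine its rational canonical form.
R = [[-5, 0, 0, 0], [0, 0, 0, 50], [0, 1, 0, -5], [0, 0, 1, -8]]

The invariant factors of A (the non-unit diagonal entries of the Smith normal form of xI - A over ℚ[x]) are x + 5, (x - 2)(x + 5)^2, each dividing the next. The characteristic polynomial is their product, (x - 2)(x + 5)^3.

The rational canonical form is the block-diagonal matrix of companion matrices C(f_i):
R = [[-5, 0, 0, 0], [0, 0, 0, 50], [0, 1, 0, -5], [0, 0, 1, -8]].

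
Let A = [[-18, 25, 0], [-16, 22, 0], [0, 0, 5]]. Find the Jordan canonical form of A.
J = [[2, 1, 0], [0, 2, 0], [0, 0, 5]]

The characteristic polynomial is det(xI - A) = (x - 5)(x - 2)^2, so the eigenvalues are 2 (algebraic multiplicity 2), 5 (algebraic multiplicity 1).

For λ = 2: rank(A - 2I) = 2, rank((A - 2I)^2) = 1. The eigenspace has dimension 3 - 2 = 1, so there is 1 Jordan block; the rank sequence gives block sizes [2].

For λ = 5: algebraic multiplicity 1 gives one 1×1 block.

Assembling the blocks gives the Jordan form J above.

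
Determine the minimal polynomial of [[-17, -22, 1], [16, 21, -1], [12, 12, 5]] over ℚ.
m_A(x) = (x - 5)^2(x + 1)

The characteristic polynomial factors as (x - 5)^2(x + 1). The minimal polynomial is ∏(x - λ)^{k_λ} where k_λ is the size of the largest Jordan block at λ.

For λ = -1: rank(A + I) = 2, and the largest Jordan block has size 1 (the smallest k with rank((A + I)^k) = rank((A + I)^(k+1))).
For λ = 5: rank(A - 5I) = 2, and the largest Jordan block has size 2 (the smallest k with rank((A - 5I)^k) = rank((A - 5I)^(k+1))).

So m_A(x) = (x - 5)^2(x + 1).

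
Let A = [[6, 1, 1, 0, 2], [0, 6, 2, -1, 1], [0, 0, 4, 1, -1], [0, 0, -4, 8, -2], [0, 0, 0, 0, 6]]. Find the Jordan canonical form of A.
J = [[6, 1, 0, 0, 0], [0, 6, 0, 0, 0], [0, 0, 6, 1, 0], [0, 0, 0, 6, 0], [0, 0, 0, 0, 6]]

The characteristic polynomial is det(xI - A) = (x - 6)^5, so the eigenvalues are 6 (algebraic multiplicity 5).

For λ = 6: rank(A - 6I) = 2, rank((A - 6I)^2) = 0. The eigenspace has dimension 5 - 2 = 3, so there are 3 Jordan blocks; the rank sequence gives block sizes [2, 2, 1].

Assembling the blocks gives the Jordan form J above.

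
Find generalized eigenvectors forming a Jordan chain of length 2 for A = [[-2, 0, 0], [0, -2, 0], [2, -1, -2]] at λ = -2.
We seek v_1 ∈ ker((A + 2I)^2) \ ker(A + 2I), then set v_{i+1} = (A + 2I) v_i.

One such chain is v_1 = [[1, 1, -4]]^T, v_2 = [[0, 0, 1]]^T. Check: (A + 2I) v_2 = [[0, 0, 0]]^T = 0.

v_1 = [[1, 1, -4]]^T, v_2 = [[0, 0, 1]]^T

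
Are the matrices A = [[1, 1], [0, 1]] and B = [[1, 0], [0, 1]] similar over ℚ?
Both have characteristic polynomial (x - 1)^2, but the minimal polynomial of A is (x - 1)^2 while the minimal polynomial of B is x - 1. The minimal polynomial is a similarity invariant, so A and B are not similar.

No.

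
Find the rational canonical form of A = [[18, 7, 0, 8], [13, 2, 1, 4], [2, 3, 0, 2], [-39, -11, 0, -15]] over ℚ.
The invariant factors of A (the non-unit diagonal entries of the Smith normal form of xI - A over ℚ[x]) are (x - 5)(x^3 - 2x + 2), each dividing the next. The characteristic polynomial is their product, (x - 5)(x^3 - 2x + 2).

The rational canonical form is the block-diagonal matrix of companion matrices C(f_i):
R = [[0, 0, 0, 10], [1, 0, 0, -12], [0, 1, 0, 2], [0, 0, 1, 5]].

Note the characteristic polynomial does not split into linear factors over ℚ, so A has no Jordan form over ℚ; the rational canonical form exists over any field.

R = [[0, 0, 0, 10], [1, 0, 0, -12], [0, 1, 0, 2], [0, 0, 1, 5]]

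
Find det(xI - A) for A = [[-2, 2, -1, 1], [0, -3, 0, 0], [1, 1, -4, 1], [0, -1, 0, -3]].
xI - A = [[x + 2, -2, 1, -1], [0, x + 3, 0, 0], [-1, -1, x + 4, -1], [0, 1, 0, x + 3]].

Expanding det(xI - A) along the first row:
det(xI - A) = + (x + 2)·det([[x + 3, 0, 0], [-1, x + 4, -1], [1, 0, x + 3]]) - (-2)·det([[0, 0, 0], [-1, x + 4, -1], [0, 0, x + 3]]) + (1)·det([[0, x + 3, 0], [-1, -1, -1], [0, 1, x + 3]]) - (-1)·det([[0, x + 3, 0], [-1, -1, x + 4], [0, 1, 0]]).

Evaluating gives χ_A(x) = x^4 + 12x^3 + 54x^2 + 108x + 81 = (x + 3)^4.

χ_A(x) = (x + 3)^4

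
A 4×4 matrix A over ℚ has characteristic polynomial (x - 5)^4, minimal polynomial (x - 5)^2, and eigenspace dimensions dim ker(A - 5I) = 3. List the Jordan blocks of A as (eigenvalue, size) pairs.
Jordan blocks: (5, 2), (5, 1), (5, 1)

λ = 5: algebraic multiplicity 4 (exponent in χ_A), largest block size 2 (exponent in m_A), 3 blocks (geometric multiplicity). These force block sizes [2, 1, 1].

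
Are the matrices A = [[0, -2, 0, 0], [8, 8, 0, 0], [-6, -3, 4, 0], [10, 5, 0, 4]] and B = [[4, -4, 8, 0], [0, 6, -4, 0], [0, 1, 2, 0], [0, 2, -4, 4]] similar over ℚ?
Yes.

Two matrices over a field are similar if and only if they have the same invariant factors.

Both A and B have characteristic polynomial (x - 4)^4 and minimal polynomial (x - 4)^2. Computing further, both have invariant factors x - 4, x - 4, (x - 4)^2. Hence A and B are similar.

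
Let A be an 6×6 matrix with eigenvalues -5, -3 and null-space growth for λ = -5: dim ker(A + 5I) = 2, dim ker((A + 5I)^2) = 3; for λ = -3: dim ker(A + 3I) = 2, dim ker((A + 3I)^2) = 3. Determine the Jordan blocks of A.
λ = -5: successive nullity increments [2, 1] count blocks of size ≥ k; block sizes are [2, 1].
λ = -3: successive nullity increments [2, 1] count blocks of size ≥ k; block sizes are [2, 1].

Jordan blocks: (-5, 2), (-5, 1), (-3, 2), (-3, 1)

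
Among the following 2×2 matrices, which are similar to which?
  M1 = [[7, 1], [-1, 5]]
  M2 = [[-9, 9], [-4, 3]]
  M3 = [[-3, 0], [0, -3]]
Characteristic polynomials: χ_{M1} = (x - 6)^2, χ_{M2} = (x + 3)^2, χ_{M3} = (x + 3)^2.

{M1}: invariant factors (x - 6)^2.

{M2}: invariant factors (x + 3)^2.

{M3}: invariant factors x + 3, x + 3.

Matrices are similar if and only if their invariant-factor lists agree; the partition into similarity classes is {M1}, {M2}, {M3}.

3 classes: {M1}, {M2}, {M3}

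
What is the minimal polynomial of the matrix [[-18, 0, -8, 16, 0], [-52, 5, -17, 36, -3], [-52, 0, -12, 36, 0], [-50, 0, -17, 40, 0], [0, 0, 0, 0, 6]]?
m_A(x) = (x - 6)^2(x - 5)(x + 2)

The characteristic polynomial factors as (x - 6)^3(x - 5)(x + 2). The minimal polynomial is ∏(x - λ)^{k_λ} where k_λ is the size of the largest Jordan block at λ.

For λ = -2: rank(A + 2I) = 4, and the largest Jordan block has size 1 (the smallest k with rank((A + 2I)^k) = rank((A + 2I)^(k+1))).
For λ = 5: rank(A - 5I) = 4, and the largest Jordan block has size 1 (the smallest k with rank((A - 5I)^k) = rank((A - 5I)^(k+1))).
For λ = 6: rank(A - 6I) = 3, and the largest Jordan block has size 2 (the smallest k with rank((A - 6I)^k) = rank((A - 6I)^(k+1))).

So m_A(x) = (x - 6)^2(x - 5)(x + 2).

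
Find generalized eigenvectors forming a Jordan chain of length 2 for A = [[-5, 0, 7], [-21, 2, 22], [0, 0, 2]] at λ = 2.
We seek v_1 ∈ ker((A - 2I)^2) \ ker(A - 2I), then set v_{i+1} = (A - 2I) v_i.

One such chain is v_1 = [[1, 2, 1]]^T, v_2 = [[0, 1, 0]]^T. Check: (A - 2I) v_2 = [[0, 0, 0]]^T = 0.

v_1 = [[1, 2, 1]]^T, v_2 = [[0, 1, 0]]^T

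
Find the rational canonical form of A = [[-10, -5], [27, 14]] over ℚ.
R = [[0, 5], [1, 4]]

The invariant factors of A (the non-unit diagonal entries of the Smith normal form of xI - A over ℚ[x]) are (x - 5)(x + 1), each dividing the next. The characteristic polynomial is their product, (x - 5)(x + 1).

The rational canonical form is the block-diagonal matrix of companion matrices C(f_i):
R = [[0, 5], [1, 4]].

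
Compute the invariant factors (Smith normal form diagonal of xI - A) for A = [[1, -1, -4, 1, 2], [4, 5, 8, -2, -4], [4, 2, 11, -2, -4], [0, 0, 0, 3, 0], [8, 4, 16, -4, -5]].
x - 3, x - 3, x - 3, (x - 3)^2

The Jordan structure of A has elementary divisors (x - 3)^2, (x - 3), (x - 3), (x - 3). Arranging the block sizes at each eigenvalue in decreasing order and taking row products gives the invariant factors.

Invariant factors (smallest first, each dividing the next): x - 3, x - 3, x - 3, (x - 3)^2.

Check: the last factor (x - 3)^2 is the minimal polynomial, and the product (x - 3)^5 is the characteristic polynomial.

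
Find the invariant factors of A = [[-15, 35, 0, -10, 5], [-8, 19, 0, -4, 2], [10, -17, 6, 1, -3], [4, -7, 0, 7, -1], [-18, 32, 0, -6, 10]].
(x - 6)(x - 5), (x - 6)(x - 5)^2

The Jordan structure of A has elementary divisors (x - 5)^2, (x - 5), (x - 6), (x - 6). Arranging the block sizes at each eigenvalue in decreasing order and taking row products gives the invariant factors.

Invariant factors (smallest first, each dividing the next): (x - 6)(x - 5), (x - 6)(x - 5)^2.

Check: the last factor (x - 6)(x - 5)^2 is the minimal polynomial, and the product (x - 6)^2(x - 5)^3 is the characteristic polynomial.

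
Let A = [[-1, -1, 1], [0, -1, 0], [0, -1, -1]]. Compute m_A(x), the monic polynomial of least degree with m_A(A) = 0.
m_A(x) = (x + 1)^3

The characteristic polynomial factors as (x + 1)^3. The minimal polynomial is ∏(x - λ)^{k_λ} where k_λ is the size of the largest Jordan block at λ.

For λ = -1: rank(A + I) = 2, and the largest Jordan block has size 3 (the smallest k with rank((A + I)^k) = rank((A + I)^(k+1))).

So m_A(x) = (x + 1)^3.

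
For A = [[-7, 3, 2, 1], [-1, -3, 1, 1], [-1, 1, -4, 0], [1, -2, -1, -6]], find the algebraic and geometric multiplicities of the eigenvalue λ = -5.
The characteristic polynomial is (x + 5)^4, so the factor x + 5 appears with exponent 4: the algebraic multiplicity is 4.

rank(A + 5I) = 2, so the eigenspace has dimension 4 - 2 = 2: the geometric multiplicity is 2.

Since 2 < 4, A is not diagonalizable.

algebraic multiplicity 4, geometric multiplicity 2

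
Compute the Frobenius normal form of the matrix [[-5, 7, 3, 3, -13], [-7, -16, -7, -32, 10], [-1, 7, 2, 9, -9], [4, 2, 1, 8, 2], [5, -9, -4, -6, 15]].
R = [[0, 0, 0, 0, 0], [1, 0, 0, 0, -16], [0, 1, 0, 0, -12], [0, 0, 1, 0, 4], [0, 0, 0, 1, 4]]

The invariant factors of A (the non-unit diagonal entries of the Smith normal form of xI - A over ℚ[x]) are x(x - 4)(x^3 - 4x - 4), each dividing the next. The characteristic polynomial is their product, x(x - 4)(x^3 - 4x - 4).

The rational canonical form is the block-diagonal matrix of companion matrices C(f_i):
R = [[0, 0, 0, 0, 0], [1, 0, 0, 0, -16], [0, 1, 0, 0, -12], [0, 0, 1, 0, 4], [0, 0, 0, 1, 4]].

Note the characteristic polynomial does not split into linear factors over ℚ, so A has no Jordan form over ℚ; the rational canonical form exists over any field.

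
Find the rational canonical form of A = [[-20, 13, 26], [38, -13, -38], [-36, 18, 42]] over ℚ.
The invariant factors of A (the non-unit diagonal entries of the Smith normal form of xI - A over ℚ[x]) are x - 6, (x - 6)(x + 3), each dividing the next. The characteristic polynomial is their product, (x - 6)^2(x + 3).

The rational canonical form is the block-diagonal matrix of companion matrices C(f_i):
R = [[6, 0, 0], [0, 0, 18], [0, 1, 3]].

R = [[6, 0, 0], [0, 0, 18], [0, 1, 3]]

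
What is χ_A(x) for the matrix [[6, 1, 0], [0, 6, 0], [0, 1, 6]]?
χ_A(x) = (x - 6)^3

xI - A = [[x - 6, -1, 0], [0, x - 6, 0], [0, -1, x - 6]].

Expanding det(xI - A) along the first row:
det(xI - A) = + (x - 6)·det([[x - 6, 0], [-1, x - 6]]) - (-1)·det([[0, 0], [0, x - 6]]) + (0)·det([[0, x - 6], [0, -1]]).

Evaluating gives χ_A(x) = x^3 - 18x^2 + 108x - 216 = (x - 6)^3.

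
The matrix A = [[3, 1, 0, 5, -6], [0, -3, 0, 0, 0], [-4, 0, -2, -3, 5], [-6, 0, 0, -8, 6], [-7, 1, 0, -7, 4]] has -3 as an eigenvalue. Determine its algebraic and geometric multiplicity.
The characteristic polynomial is (x - 4)(x + 2)^2(x + 3)^2, so the factor x + 3 appears with exponent 2: the algebraic multiplicity is 2.

rank(A + 3I) = 4, so the eigenspace has dimension 5 - 4 = 1: the geometric multiplicity is 1.

Since 1 < 2, A is not diagonalizable.

algebraic multiplicity 2, geometric multiplicity 1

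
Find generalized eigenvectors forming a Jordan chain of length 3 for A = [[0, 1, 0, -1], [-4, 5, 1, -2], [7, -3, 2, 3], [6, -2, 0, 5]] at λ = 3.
v_1 = [[0, 0, 1, 0]]^T, v_2 = [[0, 1, -1, 0]]^T, v_3 = [[1, 1, -2, -2]]^T

We seek v_1 ∈ ker((A - 3I)^3) \ ker((A - 3I)^2), then set v_{i+1} = (A - 3I) v_i.

One such chain is v_1 = [[0, 0, 1, 0]]^T, v_2 = [[0, 1, -1, 0]]^T, v_3 = [[1, 1, -2, -2]]^T. Check: (A - 3I) v_3 = [[0, 0, 0, 0]]^T = 0.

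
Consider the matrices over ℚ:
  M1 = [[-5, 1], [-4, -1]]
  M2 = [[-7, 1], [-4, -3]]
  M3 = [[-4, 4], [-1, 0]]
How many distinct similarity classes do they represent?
Characteristic polynomials: χ_{M1} = (x + 3)^2, χ_{M2} = (x + 5)^2, χ_{M3} = (x + 2)^2.

{M1}: invariant factors (x + 3)^2.

{M2}: invariant factors (x + 5)^2.

{M3}: invariant factors (x + 2)^2.

Matrices are similar if and only if their invariant-factor lists agree; the partition into similarity classes is {M1}, {M2}, {M3}.

3 classes: {M1}, {M2}, {M3}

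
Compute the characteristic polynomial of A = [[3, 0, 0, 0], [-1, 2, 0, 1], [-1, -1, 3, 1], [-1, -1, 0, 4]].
χ_A(x) = (x - 3)^4

xI - A = [[x - 3, 0, 0, 0], [1, x - 2, 0, -1], [1, 1, x - 3, -1], [1, 1, 0, x - 4]].

Expanding det(xI - A) along the first row:
det(xI - A) = + (x - 3)·det([[x - 2, 0, -1], [1, x - 3, -1], [1, 0, x - 4]]) - (0)·det([[1, 0, -1], [1, x - 3, -1], [1, 0, x - 4]]) + (0)·det([[1, x - 2, -1], [1, 1, -1], [1, 1, x - 4]]) - (0)·det([[1, x - 2, 0], [1, 1, x - 3], [1, 1, 0]]).

Evaluating gives χ_A(x) = x^4 - 12x^3 + 54x^2 - 108x + 81 = (x - 3)^4.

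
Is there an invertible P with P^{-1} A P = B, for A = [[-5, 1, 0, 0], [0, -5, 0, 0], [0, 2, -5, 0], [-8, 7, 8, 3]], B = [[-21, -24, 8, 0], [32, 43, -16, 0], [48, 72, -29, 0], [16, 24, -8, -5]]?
No.

Both have characteristic polynomial (x - 3)(x + 5)^3, but the minimal polynomial of A is (x - 3)(x + 5)^2 while the minimal polynomial of B is (x - 3)(x + 5). The minimal polynomial is a similarity invariant, so A and B are not similar.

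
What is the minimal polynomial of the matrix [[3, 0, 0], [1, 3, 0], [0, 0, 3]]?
The characteristic polynomial factors as (x - 3)^3. The minimal polynomial is ∏(x - λ)^{k_λ} where k_λ is the size of the largest Jordan block at λ.

For λ = 3: rank(A - 3I) = 1, and the largest Jordan block has size 2 (the smallest k with rank((A - 3I)^k) = rank((A - 3I)^(k+1))).

So m_A(x) = (x - 3)^2.

m_A(x) = (x - 3)^2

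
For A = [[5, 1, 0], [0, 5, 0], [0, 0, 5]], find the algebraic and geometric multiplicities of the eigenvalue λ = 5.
The characteristic polynomial is (x - 5)^3, so the factor x - 5 appears with exponent 3: the algebraic multiplicity is 3.

rank(A - 5I) = 1, so the eigenspace has dimension 3 - 1 = 2: the geometric multiplicity is 2.

Since 2 < 3, A is not diagonalizable.

algebraic multiplicity 3, geometric multiplicity 2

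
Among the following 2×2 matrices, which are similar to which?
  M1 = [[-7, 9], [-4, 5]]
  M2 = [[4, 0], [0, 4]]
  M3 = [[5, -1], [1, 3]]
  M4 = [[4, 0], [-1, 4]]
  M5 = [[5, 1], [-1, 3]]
3 classes: {M1}, {M2}, {M3, M4, M5}

Characteristic polynomials: χ_{M1} = (x + 1)^2, χ_{M2} = (x - 4)^2, χ_{M3} = (x - 4)^2, χ_{M4} = (x - 4)^2, χ_{M5} = (x - 4)^2.

{M1}: invariant factors (x + 1)^2.

{M2}: invariant factors x - 4, x - 4.

{M3, M4, M5}: invariant factors (x - 4)^2.

Matrices are similar if and only if their invariant-factor lists agree; the partition into similarity classes is {M1}, {M2}, {M3, M4, M5}.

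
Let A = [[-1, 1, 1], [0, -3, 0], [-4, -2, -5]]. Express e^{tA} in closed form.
e^{tA} = [[(2*t + 1)*e^{-3*t}, t*e^{-3*t}, t*e^{-3*t}], [0, e^{-3*t}, 0], [-4*t*e^{-3*t}, -2*t*e^{-3*t}, (1 - 2*t)*e^{-3*t}]]

A has Jordan form J = [[-3, 1, 0], [0, -3, 0], [0, 0, -3]] with A = PJP^{-1}, so e^{tA} = P e^{tJ} P^{-1}.

For a Jordan block J_k(λ), e^{tJ_k(λ)} = e^{λt} · (I + tN + t^2 N^2/2! + ... + t^{k-1} N^{k-1}/(k-1)!) where N is the nilpotent superdiagonal part.

Assembling the blocks and conjugating back gives the entries of e^{tA} as shown above.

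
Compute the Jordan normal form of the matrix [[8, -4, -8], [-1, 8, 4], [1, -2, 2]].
The characteristic polynomial is det(xI - A) = (x - 6)^3, so the eigenvalues are 6 (algebraic multiplicity 3).

For λ = 6: rank(A - 6I) = 1, rank((A - 6I)^2) = 0. The eigenspace has dimension 3 - 1 = 2, so there are 2 Jordan blocks; the rank sequence gives block sizes [2, 1].

Assembling the blocks gives the Jordan form J above.

J = [[6, 1, 0], [0, 6, 0], [0, 0, 6]]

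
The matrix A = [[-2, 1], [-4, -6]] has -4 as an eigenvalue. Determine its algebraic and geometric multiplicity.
algebraic multiplicity 2, geometric multiplicity 1

The characteristic polynomial is (x + 4)^2, so the factor x + 4 appears with exponent 2: the algebraic multiplicity is 2.

rank(A + 4I) = 1, so the eigenspace has dimension 2 - 1 = 1: the geometric multiplicity is 1.

Since 1 < 2, A is not diagonalizable.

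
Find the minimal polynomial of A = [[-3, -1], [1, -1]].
m_A(x) = (x + 2)^2

The characteristic polynomial factors as (x + 2)^2. The minimal polynomial is ∏(x - λ)^{k_λ} where k_λ is the size of the largest Jordan block at λ.

For λ = -2: rank(A + 2I) = 1, and the largest Jordan block has size 2 (the smallest k with rank((A + 2I)^k) = rank((A + 2I)^(k+1))).

So m_A(x) = (x + 2)^2.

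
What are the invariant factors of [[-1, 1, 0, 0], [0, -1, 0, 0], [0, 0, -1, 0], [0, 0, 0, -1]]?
x + 1, x + 1, (x + 1)^2

The Jordan structure of A has elementary divisors (x + 1)^2, (x + 1), (x + 1). Arranging the block sizes at each eigenvalue in decreasing order and taking row products gives the invariant factors.

Invariant factors (smallest first, each dividing the next): x + 1, x + 1, (x + 1)^2.

Check: the last factor (x + 1)^2 is the minimal polynomial, and the product (x + 1)^4 is the characteristic polynomial.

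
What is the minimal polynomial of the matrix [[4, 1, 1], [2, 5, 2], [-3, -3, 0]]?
The characteristic polynomial factors as (x - 3)^3. The minimal polynomial is ∏(x - λ)^{k_λ} where k_λ is the size of the largest Jordan block at λ.

For λ = 3: rank(A - 3I) = 1, and the largest Jordan block has size 2 (the smallest k with rank((A - 3I)^k) = rank((A - 3I)^(k+1))).

So m_A(x) = (x - 3)^2.

m_A(x) = (x - 3)^2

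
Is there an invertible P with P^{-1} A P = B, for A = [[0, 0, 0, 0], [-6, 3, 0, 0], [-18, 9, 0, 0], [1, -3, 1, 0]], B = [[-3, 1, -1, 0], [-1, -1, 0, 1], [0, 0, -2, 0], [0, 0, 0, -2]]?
No.

trace(A) = 3 but trace(B) = -8. The trace is a similarity invariant, so A and B are not similar.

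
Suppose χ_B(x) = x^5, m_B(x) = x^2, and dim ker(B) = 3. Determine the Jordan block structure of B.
Jordan blocks: (0, 2), (0, 2), (0, 1)

λ = 0: algebraic multiplicity 5 (exponent in χ_B), largest block size 2 (exponent in m_B), 3 blocks (geometric multiplicity). These force block sizes [2, 2, 1].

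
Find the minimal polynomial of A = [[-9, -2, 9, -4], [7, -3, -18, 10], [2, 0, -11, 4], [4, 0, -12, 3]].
The characteristic polynomial factors as (x + 5)^4. The minimal polynomial is ∏(x - λ)^{k_λ} where k_λ is the size of the largest Jordan block at λ.

For λ = -5: rank(A + 5I) = 2, and the largest Jordan block has size 3 (the smallest k with rank((A + 5I)^k) = rank((A + 5I)^(k+1))).

So m_A(x) = (x + 5)^3.

m_A(x) = (x + 5)^3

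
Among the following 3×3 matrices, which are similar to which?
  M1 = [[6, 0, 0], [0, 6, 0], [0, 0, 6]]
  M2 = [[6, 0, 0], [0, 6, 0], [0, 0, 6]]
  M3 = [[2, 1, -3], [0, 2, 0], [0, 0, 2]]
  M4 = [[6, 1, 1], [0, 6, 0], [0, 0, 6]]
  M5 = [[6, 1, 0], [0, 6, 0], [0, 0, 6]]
3 classes: {M1, M2}, {M3}, {M4, M5}

Characteristic polynomials: χ_{M1} = (x - 6)^3, χ_{M2} = (x - 6)^3, χ_{M3} = (x - 2)^3, χ_{M4} = (x - 6)^3, χ_{M5} = (x - 6)^3.

{M1, M2}: invariant factors x - 6, x - 6, x - 6.

{M3}: invariant factors x - 2, (x - 2)^2.

{M4, M5}: invariant factors x - 6, (x - 6)^2.

Matrices are similar if and only if their invariant-factor lists agree; the partition into similarity classes is {M1, M2}, {M3}, {M4, M5}.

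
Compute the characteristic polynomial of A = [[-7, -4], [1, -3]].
xI - A = [[x + 7, 4], [-1, x + 3]].

Expanding det(xI - A) along the first row:
det(xI - A) = + (x + 7)·det([[x + 3]]) - (4)·det([[-1]]).

Evaluating gives χ_A(x) = x^2 + 10x + 25 = (x + 5)^2.

χ_A(x) = (x + 5)^2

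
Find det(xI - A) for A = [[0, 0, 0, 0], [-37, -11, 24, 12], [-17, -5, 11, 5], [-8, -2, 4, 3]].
χ_A(x) = x(x - 1)^3

xI - A = [[x, 0, 0, 0], [37, x + 11, -24, -12], [17, 5, x - 11, -5], [8, 2, -4, x - 3]].

Expanding det(xI - A) along the first row:
det(xI - A) = + (x)·det([[x + 11, -24, -12], [5, x - 11, -5], [2, -4, x - 3]]) - (0)·det([[37, -24, -12], [17, x - 11, -5], [8, -4, x - 3]]) + (0)·det([[37, x + 11, -12], [17, 5, -5], [8, 2, x - 3]]) - (0)·det([[37, x + 11, -24], [17, 5, x - 11], [8, 2, -4]]).

Evaluating gives χ_A(x) = x^4 - 3x^3 + 3x^2 - x = x(x - 1)^3.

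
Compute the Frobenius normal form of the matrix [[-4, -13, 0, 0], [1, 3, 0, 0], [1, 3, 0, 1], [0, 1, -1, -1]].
The invariant factors of A (the non-unit diagonal entries of the Smith normal form of xI - A over ℚ[x]) are x^2 + x + 1, x^2 + x + 1, each dividing the next. The characteristic polynomial is their product, (x^2 + x + 1)^2.

The rational canonical form is the block-diagonal matrix of companion matrices C(f_i):
R = [[0, -1, 0, 0], [1, -1, 0, 0], [0, 0, 0, -1], [0, 0, 1, -1]].

Note the characteristic polynomial does not split into linear factors over ℚ, so A has no Jordan form over ℚ; the rational canonical form exists over any field.

R = [[0, -1, 0, 0], [1, -1, 0, 0], [0, 0, 0, -1], [0, 0, 1, -1]]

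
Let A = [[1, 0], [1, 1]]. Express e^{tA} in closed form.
A has Jordan form J = [[1, 1], [0, 1]] with A = PJP^{-1}, so e^{tA} = P e^{tJ} P^{-1}.

For a Jordan block J_k(λ), e^{tJ_k(λ)} = e^{λt} · (I + tN + t^2 N^2/2! + ... + t^{k-1} N^{k-1}/(k-1)!) where N is the nilpotent superdiagonal part.

Assembling the blocks and conjugating back gives the entries of e^{tA} as shown above.

e^{tA} = [[e^{t}, 0], [t*e^{t}, e^{t}]]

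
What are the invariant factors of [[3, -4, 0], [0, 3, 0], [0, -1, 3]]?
x - 3, (x - 3)^2

The Jordan structure of A has elementary divisors (x - 3)^2, (x - 3). Arranging the block sizes at each eigenvalue in decreasing order and taking row products gives the invariant factors.

Invariant factors (smallest first, each dividing the next): x - 3, (x - 3)^2.

Check: the last factor (x - 3)^2 is the minimal polynomial, and the product (x - 3)^3 is the characteristic polynomial.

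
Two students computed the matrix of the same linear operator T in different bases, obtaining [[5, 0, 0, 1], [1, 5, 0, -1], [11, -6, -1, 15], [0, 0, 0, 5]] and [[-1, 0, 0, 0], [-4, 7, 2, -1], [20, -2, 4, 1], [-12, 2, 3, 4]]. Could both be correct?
Two matrices over a field are similar if and only if they have the same invariant factors.

Both A and B have characteristic polynomial (x - 5)^3(x + 1) and minimal polynomial (x - 5)^3(x + 1). Computing further, both have invariant factors (x - 5)^3(x + 1). Hence A and B are similar.

Yes.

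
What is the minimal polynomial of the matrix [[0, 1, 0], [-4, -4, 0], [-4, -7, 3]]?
m_A(x) = (x - 3)(x + 2)^2

The characteristic polynomial factors as (x - 3)(x + 2)^2. The minimal polynomial is ∏(x - λ)^{k_λ} where k_λ is the size of the largest Jordan block at λ.

For λ = -2: rank(A + 2I) = 2, and the largest Jordan block has size 2 (the smallest k with rank((A + 2I)^k) = rank((A + 2I)^(k+1))).
For λ = 3: rank(A - 3I) = 2, and the largest Jordan block has size 1 (the smallest k with rank((A - 3I)^k) = rank((A - 3I)^(k+1))).

So m_A(x) = (x - 3)(x + 2)^2.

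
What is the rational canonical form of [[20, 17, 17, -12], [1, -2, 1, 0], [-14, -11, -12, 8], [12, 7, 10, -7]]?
R = [[0, 0, 0, -3], [1, 0, 0, -1], [0, 1, 0, 2], [0, 0, 1, -1]]

The invariant factors of A (the non-unit diagonal entries of the Smith normal form of xI - A over ℚ[x]) are (x + 1)(x^3 - 2x + 3), each dividing the next. The characteristic polynomial is their product, (x + 1)(x^3 - 2x + 3).

The rational canonical form is the block-diagonal matrix of companion matrices C(f_i):
R = [[0, 0, 0, -3], [1, 0, 0, -1], [0, 1, 0, 2], [0, 0, 1, -1]].

Note the characteristic polynomial does not split into linear factors over ℚ, so A has no Jordan form over ℚ; the rational canonical form exists over any field.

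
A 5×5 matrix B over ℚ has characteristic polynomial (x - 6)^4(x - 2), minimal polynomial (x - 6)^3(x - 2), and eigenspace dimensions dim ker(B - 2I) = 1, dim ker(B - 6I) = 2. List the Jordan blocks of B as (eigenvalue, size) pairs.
λ = 2: algebraic multiplicity 1 (exponent in χ_B), largest block size 1 (exponent in m_B), 1 block (geometric multiplicity). This forces block sizes [1].
λ = 6: algebraic multiplicity 4 (exponent in χ_B), largest block size 3 (exponent in m_B), 2 blocks (geometric multiplicity). These force block sizes [3, 1].

Jordan blocks: (2, 1), (6, 3), (6, 1)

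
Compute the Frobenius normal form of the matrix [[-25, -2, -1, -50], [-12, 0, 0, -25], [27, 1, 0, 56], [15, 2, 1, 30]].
The invariant factors of A (the non-unit diagonal entries of the Smith normal form of xI - A over ℚ[x]) are (x - 5)(x - 2)(x + 1)^2, each dividing the next. The characteristic polynomial is their product, (x - 5)(x - 2)(x + 1)^2.

The rational canonical form is the block-diagonal matrix of companion matrices C(f_i):
R = [[0, 0, 0, -10], [1, 0, 0, -13], [0, 1, 0, 3], [0, 0, 1, 5]].

R = [[0, 0, 0, -10], [1, 0, 0, -13], [0, 1, 0, 3], [0, 0, 1, 5]]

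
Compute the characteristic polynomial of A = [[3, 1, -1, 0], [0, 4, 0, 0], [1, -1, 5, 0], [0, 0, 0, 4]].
xI - A = [[x - 3, -1, 1, 0], [0, x - 4, 0, 0], [-1, 1, x - 5, 0], [0, 0, 0, x - 4]].

Expanding det(xI - A) along the first row:
det(xI - A) = + (x - 3)·det([[x - 4, 0, 0], [1, x - 5, 0], [0, 0, x - 4]]) - (-1)·det([[0, 0, 0], [-1, x - 5, 0], [0, 0, x - 4]]) + (1)·det([[0, x - 4, 0], [-1, 1, 0], [0, 0, x - 4]]) - (0)·det([[0, x - 4, 0], [-1, 1, x - 5], [0, 0, 0]]).

Evaluating gives χ_A(x) = x^4 - 16x^3 + 96x^2 - 256x + 256 = (x - 4)^4.

χ_A(x) = (x - 4)^4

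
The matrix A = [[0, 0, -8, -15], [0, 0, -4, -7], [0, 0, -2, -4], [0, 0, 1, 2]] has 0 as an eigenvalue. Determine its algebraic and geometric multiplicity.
algebraic multiplicity 4, geometric multiplicity 2

The characteristic polynomial is x^4, so the factor x appears with exponent 4: the algebraic multiplicity is 4.

rank(A) = 2, so the eigenspace has dimension 4 - 2 = 2: the geometric multiplicity is 2.

Since 2 < 4, A is not diagonalizable.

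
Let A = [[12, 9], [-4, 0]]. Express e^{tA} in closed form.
A has Jordan form J = [[6, 1], [0, 6]] with A = PJP^{-1}, so e^{tA} = P e^{tJ} P^{-1}.

For a Jordan block J_k(λ), e^{tJ_k(λ)} = e^{λt} · (I + tN + t^2 N^2/2! + ... + t^{k-1} N^{k-1}/(k-1)!) where N is the nilpotent superdiagonal part.

Assembling the blocks and conjugating back gives the entries of e^{tA} as shown above.

e^{tA} = [[(6*t + 1)*e^{6*t}, 9*t*e^{6*t}], [-4*t*e^{6*t}, (1 - 6*t)*e^{6*t}]]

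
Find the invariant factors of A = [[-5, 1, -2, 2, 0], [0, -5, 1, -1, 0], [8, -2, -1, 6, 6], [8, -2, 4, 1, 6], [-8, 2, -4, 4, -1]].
(x - 5)(x + 1)(x + 5)^3

The Jordan structure of A has elementary divisors (x + 5)^3, (x + 1), (x - 5). Arranging the block sizes at each eigenvalue in decreasing order and taking row products gives the invariant factors.

Invariant factors (smallest first, each dividing the next): (x - 5)(x + 1)(x + 5)^3.

Check: the last factor (x - 5)(x + 1)(x + 5)^3 is the minimal polynomial, and the product (x - 5)(x + 1)(x + 5)^3 is the characteristic polynomial.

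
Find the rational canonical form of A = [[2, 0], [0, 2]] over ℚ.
The invariant factors of A (the non-unit diagonal entries of the Smith normal form of xI - A over ℚ[x]) are x - 2, x - 2, each dividing the next. The characteristic polynomial is their product, (x - 2)^2.

The rational canonical form is the block-diagonal matrix of companion matrices C(f_i):
R = [[2, 0], [0, 2]].

R = [[2, 0], [0, 2]]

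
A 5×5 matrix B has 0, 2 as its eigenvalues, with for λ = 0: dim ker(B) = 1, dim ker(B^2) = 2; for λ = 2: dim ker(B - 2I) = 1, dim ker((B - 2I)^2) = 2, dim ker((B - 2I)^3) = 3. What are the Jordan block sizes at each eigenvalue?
λ = 0: successive nullity increments [1, 1] count blocks of size ≥ k; block sizes are [2].
λ = 2: successive nullity increments [1, 1, 1] count blocks of size ≥ k; block sizes are [3].

Jordan blocks: (0, 2), (2, 3)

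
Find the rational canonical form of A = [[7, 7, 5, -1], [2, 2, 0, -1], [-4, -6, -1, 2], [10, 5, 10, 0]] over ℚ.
R = [[0, 5, 0, 0], [1, 4, 0, 0], [0, 0, 0, 5], [0, 0, 1, 4]]

The invariant factors of A (the non-unit diagonal entries of the Smith normal form of xI - A over ℚ[x]) are (x - 5)(x + 1), (x - 5)(x + 1), each dividing the next. The characteristic polynomial is their product, (x - 5)^2(x + 1)^2.

The rational canonical form is the block-diagonal matrix of companion matrices C(f_i):
R = [[0, 5, 0, 0], [1, 4, 0, 0], [0, 0, 0, 5], [0, 0, 1, 4]].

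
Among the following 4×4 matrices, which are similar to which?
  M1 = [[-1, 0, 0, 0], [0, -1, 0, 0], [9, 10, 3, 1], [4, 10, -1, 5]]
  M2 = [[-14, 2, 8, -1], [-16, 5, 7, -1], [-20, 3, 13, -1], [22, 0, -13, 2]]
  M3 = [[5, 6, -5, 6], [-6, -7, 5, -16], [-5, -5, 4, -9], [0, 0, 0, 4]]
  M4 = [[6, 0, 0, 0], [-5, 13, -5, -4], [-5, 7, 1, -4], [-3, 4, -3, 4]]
Characteristic polynomials: χ_{M1} = (x - 4)^2(x + 1)^2, χ_{M2} = (x - 4)^2(x + 1)^2, χ_{M3} = (x - 4)^2(x + 1)^2, χ_{M4} = (x - 6)^4.

{M1}: invariant factors x + 1, (x - 4)^2(x + 1).

{M2, M3}: invariant factors (x - 4)^2(x + 1)^2.

{M4}: invariant factors x - 6, (x - 6)^3.

Matrices are similar if and only if their invariant-factor lists agree; the partition into similarity classes is {M1}, {M2, M3}, {M4}.

3 classes: {M1}, {M2, M3}, {M4}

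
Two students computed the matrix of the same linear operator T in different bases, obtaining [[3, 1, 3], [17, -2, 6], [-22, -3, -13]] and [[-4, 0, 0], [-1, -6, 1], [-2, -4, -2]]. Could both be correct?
No.

Both have characteristic polynomial (x + 4)^3, but the minimal polynomial of A is (x + 4)^3 while the minimal polynomial of B is (x + 4)^2. The minimal polynomial is a similarity invariant, so A and B are not similar.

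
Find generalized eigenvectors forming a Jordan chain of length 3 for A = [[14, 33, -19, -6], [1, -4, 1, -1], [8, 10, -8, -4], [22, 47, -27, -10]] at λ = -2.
v_1 = [[-13, 1, -3, -19]]^T, v_2 = [[-4, 1, 0, -6]]^T, v_3 = [[5, 0, 2, 7]]^T

We seek v_1 ∈ ker((A + 2I)^3) \ ker((A + 2I)^2), then set v_{i+1} = (A + 2I) v_i.

One such chain is v_1 = [[-13, 1, -3, -19]]^T, v_2 = [[-4, 1, 0, -6]]^T, v_3 = [[5, 0, 2, 7]]^T. Check: (A + 2I) v_3 = [[0, 0, 0, 0]]^T = 0.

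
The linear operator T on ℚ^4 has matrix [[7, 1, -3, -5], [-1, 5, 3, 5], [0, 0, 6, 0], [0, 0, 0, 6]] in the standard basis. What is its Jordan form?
The characteristic polynomial is det(xI - A) = (x - 6)^4, so the eigenvalues are 6 (algebraic multiplicity 4).

For λ = 6: rank(A - 6I) = 1, rank((A - 6I)^2) = 0. The eigenspace has dimension 4 - 1 = 3, so there are 3 Jordan blocks; the rank sequence gives block sizes [2, 1, 1].

Assembling the blocks gives the Jordan form J above.

J = [[6, 1, 0, 0], [0, 6, 0, 0], [0, 0, 6, 0], [0, 0, 0, 6]]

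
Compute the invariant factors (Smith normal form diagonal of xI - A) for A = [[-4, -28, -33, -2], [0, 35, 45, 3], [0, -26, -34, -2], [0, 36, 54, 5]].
The Jordan structure of A has elementary divisors (x + 4)^2, (x - 5)^2. Arranging the block sizes at each eigenvalue in decreasing order and taking row products gives the invariant factors.

Invariant factors (smallest first, each dividing the next): (x - 5)^2(x + 4)^2.

Check: the last factor (x - 5)^2(x + 4)^2 is the minimal polynomial, and the product (x - 5)^2(x + 4)^2 is the characteristic polynomial.

(x - 5)^2(x + 4)^2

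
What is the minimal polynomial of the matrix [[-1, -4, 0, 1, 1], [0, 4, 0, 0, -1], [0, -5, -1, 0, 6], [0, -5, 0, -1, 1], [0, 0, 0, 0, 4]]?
m_A(x) = (x - 4)^2(x + 1)^2

The characteristic polynomial factors as (x - 4)^2(x + 1)^3. The minimal polynomial is ∏(x - λ)^{k_λ} where k_λ is the size of the largest Jordan block at λ.

For λ = -1: rank(A + I) = 3, and the largest Jordan block has size 2 (the smallest k with rank((A + I)^k) = rank((A + I)^(k+1))).
For λ = 4: rank(A - 4I) = 4, and the largest Jordan block has size 2 (the smallest k with rank((A - 4I)^k) = rank((A - 4I)^(k+1))).

So m_A(x) = (x - 4)^2(x + 1)^2.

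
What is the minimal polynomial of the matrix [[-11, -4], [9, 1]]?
m_A(x) = (x + 5)^2

The characteristic polynomial factors as (x + 5)^2. The minimal polynomial is ∏(x - λ)^{k_λ} where k_λ is the size of the largest Jordan block at λ.

For λ = -5: rank(A + 5I) = 1, and the largest Jordan block has size 2 (the smallest k with rank((A + 5I)^k) = rank((A + 5I)^(k+1))).

So m_A(x) = (x + 5)^2.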